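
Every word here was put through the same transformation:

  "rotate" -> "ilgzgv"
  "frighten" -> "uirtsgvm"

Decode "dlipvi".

Each pair mirrors across the alphabet (r↔i, o↔l, t↔g): positions sum to 25. Letters are reflected about the middle of the alphabet (position → 25−position): Atbash.
Reversing it on dlipvi: d↔w, l↔o, i↔r, p↔k, v↔e, i↔r.

worker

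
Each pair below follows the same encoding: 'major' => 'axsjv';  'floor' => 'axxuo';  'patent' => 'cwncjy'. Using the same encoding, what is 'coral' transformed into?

The word is reversed, then every letter is shifted forward by 9.
On coral: reverse → laroc; then shift: l+9=u, a+9=j, r+9=a, o+9=x, c+9=l.

ujaxl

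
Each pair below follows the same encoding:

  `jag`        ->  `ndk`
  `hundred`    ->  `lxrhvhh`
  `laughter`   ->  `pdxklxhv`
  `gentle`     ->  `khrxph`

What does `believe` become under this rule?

The rule splits by letter class: vowels +3, consonants +4.
On believe: b(cons)+4=f, e(vowel)+3=h, l(cons)+4=p, i(vowel)+3=l, e(vowel)+3=h, v(cons)+4=z, e(vowel)+3=h.

fhplhzh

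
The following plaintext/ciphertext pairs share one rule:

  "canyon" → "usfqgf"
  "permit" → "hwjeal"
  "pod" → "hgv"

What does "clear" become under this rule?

udwsj

Compare letters: c→u is +18, a→s is +18, n→f is +18 — a constant shift. Each letter is shifted forward by 18 in the alphabet (a Caesar shift of +18).
On clear: c+18=u, l+18=d, e+18=w, a+18=s, r+18=j.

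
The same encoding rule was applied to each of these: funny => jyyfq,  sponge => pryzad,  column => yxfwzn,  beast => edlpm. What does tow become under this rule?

hze

The output letters match the input read backwards, each shifted +11: funny reversed is ynnuf. Read the word backwards and shift each letter +11.
On tow: reverse → wot; then shift: w+11=h, o+11=z, t+11=e.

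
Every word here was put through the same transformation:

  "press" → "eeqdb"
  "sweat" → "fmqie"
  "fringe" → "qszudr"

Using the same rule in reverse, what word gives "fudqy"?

merit

Read the word backwards and shift each letter +12.
Decoding fudqy: shift back: f−12=t, u−12=i, d−12=r, q−12=e, y−12=m → tirem; then reverse → merit.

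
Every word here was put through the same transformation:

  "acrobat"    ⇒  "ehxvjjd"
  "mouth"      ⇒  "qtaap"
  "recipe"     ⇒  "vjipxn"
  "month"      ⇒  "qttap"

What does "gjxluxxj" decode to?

ceremony

In acrobat: a→e is +4, c→h is +5, r→x is +6, o→v is +7 — the shift increases by 1 each position. The shift increases by 1 at each position, starting from +4: 4, 5, 6, ….
Reversing it on gjxluxxj: g−4=c, j−5=e, x−6=r, l−7=e, u−8=m, x−9=o, x−10=n, j−11=y.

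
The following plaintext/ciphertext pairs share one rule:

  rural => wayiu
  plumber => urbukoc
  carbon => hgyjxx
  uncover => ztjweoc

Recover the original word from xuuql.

Letter i (0-indexed) is shifted by i+5, so successive shifts are 5, 6, 7, ….
Decoding xuuql: x−5=s, u−6=o, u−7=n, q−8=i, l−9=c.

sonic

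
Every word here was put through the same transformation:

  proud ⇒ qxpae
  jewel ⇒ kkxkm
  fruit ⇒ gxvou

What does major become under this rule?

It's a Vigenère-style cipher with numeric key [1,6]: position i shifts by key[i mod 2].
Applying it to major: m+1=n, a+6=g, j+1=k, o+6=u, r+1=s.

ngkus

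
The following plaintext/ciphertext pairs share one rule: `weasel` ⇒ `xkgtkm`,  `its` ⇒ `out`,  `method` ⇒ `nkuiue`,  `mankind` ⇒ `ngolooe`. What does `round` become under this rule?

Two shifts are in play — +6 for a/e/i/o/u, +1 for every other letter.
Applying it to round: r(cons)+1=s, o(vowel)+6=u, u(vowel)+6=a, n(cons)+1=o, d(cons)+1=e.

suaoe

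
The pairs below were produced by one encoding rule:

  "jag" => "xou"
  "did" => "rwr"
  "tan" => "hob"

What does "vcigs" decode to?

Every letter moves 14 places later in the alphabet, wrapping around z→a.
Decoding vcigs: v−14=h, c−14=o, i−14=u, g−14=s, s−14=e.

house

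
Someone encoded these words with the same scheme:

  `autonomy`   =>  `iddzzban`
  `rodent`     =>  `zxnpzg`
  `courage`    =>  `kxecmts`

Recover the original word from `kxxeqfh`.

In autonomy: a→i is +8, u→d is +9, t→d is +10, o→z is +11 — the shift increases by 1 each position. Each letter shifts forward by (position + 8), i.e. 8, 9, 10, … — the shift grows by one for each successive letter.
Decoding kxxeqfh: k−8=c, x−9=o, x−10=n, e−11=t, q−12=e, f−13=s, h−14=t.

contest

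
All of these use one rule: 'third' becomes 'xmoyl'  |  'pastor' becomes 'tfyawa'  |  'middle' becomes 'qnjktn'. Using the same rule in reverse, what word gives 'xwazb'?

In third: t→x is +4, h→m is +5, i→o is +6, r→y is +7 — the shift increases by 1 each position. Each letter shifts forward by (position + 4), i.e. 4, 5, 6, … — the shift grows by one for each successive letter.
Reversing it on xwazb: x−4=t, w−5=r, a−6=u, z−7=s, b−8=t.

trust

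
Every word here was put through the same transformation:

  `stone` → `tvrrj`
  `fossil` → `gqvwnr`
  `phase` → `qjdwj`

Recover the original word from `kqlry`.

joint

In stone: s→t is +1, t→v is +2, o→r is +3, n→r is +4 — the shift increases by 1 each position. The shift increases by 1 at each position, starting from +1: 1, 2, 3, ….
Reversing it on kqlry: k−1=j, q−2=o, l−3=i, r−4=n, y−5=t.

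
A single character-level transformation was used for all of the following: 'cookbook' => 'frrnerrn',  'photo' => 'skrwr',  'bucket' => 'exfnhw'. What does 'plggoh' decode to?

middle

Compare letters: c→f is +3, o→r is +3, o→r is +3 — a constant shift. It's a constant shift of +3 (ROT3).
Undoing it on plggoh: p−3=m, l−3=i, g−3=d, g−3=d, o−3=l, h−3=e.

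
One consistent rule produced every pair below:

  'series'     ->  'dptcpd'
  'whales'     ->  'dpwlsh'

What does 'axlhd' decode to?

swamp

The output letters match the input read backwards, each shifted +11: series reversed is seires. The word is reversed, then every letter is shifted forward by 11.
Decoding axlhd: shift back: a−11=p, x−11=m, l−11=a, h−11=w, d−11=s → pmaws; then reverse → swamp.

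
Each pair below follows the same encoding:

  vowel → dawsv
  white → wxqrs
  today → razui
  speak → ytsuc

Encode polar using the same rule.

v(21)→d(3) and o(14)→a(0) fit y≡19x+20 (mod 26); the inverse of 19 mod 26 is 11. Each letter's alphabet position (a=0..z=25) is mapped through 19·x+20 mod 26 — an affine cipher.
Applying it to polar: p(15)→19·15+20≡19=t; o(14)→19·14+20≡0=a; l(11)→19·11+20≡21=v; a(0)→19·0+20≡20=u; r(17)→19·17+20≡5=f (all mod 26).

tavuf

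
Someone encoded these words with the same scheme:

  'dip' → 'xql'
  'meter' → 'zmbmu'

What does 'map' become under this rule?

xiu

The output letters match the input read backwards, each shifted +8: dip reversed is pid. The word is reversed, then every letter is shifted forward by 8.
On map: reverse → pam; then shift: p+8=x, a+8=i, m+8=u.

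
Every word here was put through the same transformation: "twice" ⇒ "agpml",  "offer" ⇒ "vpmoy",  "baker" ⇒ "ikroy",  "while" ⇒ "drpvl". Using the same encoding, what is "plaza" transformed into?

wvhjh

It's a Vigenère-style cipher with numeric key [7,10]: position i shifts by key[i mod 2].
On plaza: p+7=w, l+10=v, a+7=h, z+10=j, a+7=h.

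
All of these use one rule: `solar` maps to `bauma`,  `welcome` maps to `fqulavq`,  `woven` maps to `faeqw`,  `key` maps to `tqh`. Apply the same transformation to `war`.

The shift depends on letter class: consonant s→b is +9, but vowel o→a is +12. Vowels shift forward by 12 and consonants shift forward by 9.
Applying it to war: w(cons)+9=f, a(vowel)+12=m, r(cons)+9=a.

fma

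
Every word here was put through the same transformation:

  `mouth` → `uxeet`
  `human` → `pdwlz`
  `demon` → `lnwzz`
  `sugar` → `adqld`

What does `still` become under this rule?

In mouth: m→u is +8, o→x is +9, u→e is +10, t→e is +11 — the shift increases by 1 each position. Each letter shifts forward by (position + 8), i.e. 8, 9, 10, … — the shift grows by one for each successive letter.
For still: s+8=a, t+9=c, i+10=s, l+11=w, l+12=x.

acswx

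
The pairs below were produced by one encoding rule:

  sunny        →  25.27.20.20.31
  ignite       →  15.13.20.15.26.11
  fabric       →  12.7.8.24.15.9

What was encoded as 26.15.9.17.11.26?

ticket

s is letter #19 and maps to 25: an offset of 6. Each letter is replaced by its alphabet position (a=1..z=26) + 6.
Decoding 26.15.9.17.11.26: 26→(26−6)÷1=20=t, 15→(15−6)÷1=9=i, 9→(9−6)÷1=3=c, 17→(17−6)÷1=11=k, 11→(11−6)÷1=5=e, 26→(26−6)÷1=20=t.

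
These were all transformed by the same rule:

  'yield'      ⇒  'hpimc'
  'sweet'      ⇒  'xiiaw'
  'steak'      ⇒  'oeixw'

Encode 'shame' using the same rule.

The output letters match the input read backwards, each shifted +4: yield reversed is dleiy. Two steps: reverse the string, then apply a Caesar shift of +4.
Applying it to shame: reverse → emahs; then shift: e+4=i, m+4=q, a+4=e, h+4=l, s+4=w.

iqelw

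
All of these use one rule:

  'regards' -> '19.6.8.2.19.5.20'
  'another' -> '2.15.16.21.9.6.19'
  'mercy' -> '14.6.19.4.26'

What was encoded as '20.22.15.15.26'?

r is letter #18 and maps to 19: an offset of 1. Each letter is replaced by its alphabet position (a=1..z=26) + 1.
Undoing it on 20.22.15.15.26: 20→(20−1)÷1=19=s, 22→(22−1)÷1=21=u, 15→(15−1)÷1=14=n, 15→(15−1)÷1=14=n, 26→(26−1)÷1=25=y.

sunny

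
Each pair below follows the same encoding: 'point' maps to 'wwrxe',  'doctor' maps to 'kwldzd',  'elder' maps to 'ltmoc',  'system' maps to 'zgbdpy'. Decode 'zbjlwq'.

stable

Each letter shifts forward by (position + 7), i.e. 7, 8, 9, … — the shift grows by one for each successive letter.
Decoding zbjlwq: z−7=s, b−8=t, j−9=a, l−10=b, w−11=l, q−12=e.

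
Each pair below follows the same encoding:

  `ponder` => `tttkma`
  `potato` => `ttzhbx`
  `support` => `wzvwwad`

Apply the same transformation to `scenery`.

In ponder: p→t is +4, o→t is +5, n→t is +6, d→k is +7 — the shift increases by 1 each position. The shift increases by 1 at each position, starting from +4: 4, 5, 6, ….
Applying it to scenery: s+4=w, c+5=h, e+6=k, n+7=u, e+8=m, r+9=a, y+10=i.

whkumai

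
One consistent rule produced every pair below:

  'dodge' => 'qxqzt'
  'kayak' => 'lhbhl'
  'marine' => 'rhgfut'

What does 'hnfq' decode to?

acid

Each letter's alphabet position (a=0..z=25) is mapped through 3·x+7 mod 26 — an affine cipher.
Undoing it on hnfq: h(7)→9·(7−7)≡0=a; n(13)→9·(13−7)≡2=c; f(5)→9·(5−7)≡8=i; q(16)→9·(16−7)≡3=d (all mod 26).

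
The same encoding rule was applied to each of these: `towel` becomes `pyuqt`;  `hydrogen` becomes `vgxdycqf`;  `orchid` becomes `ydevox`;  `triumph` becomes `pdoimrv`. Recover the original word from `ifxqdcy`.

Treating letters as 0–25, the rule is x ↦ 19x + 18 (mod 26).
Undoing it on ifxqdcy: i(8)→11·(8−18)≡20=u; f(5)→11·(5−18)≡13=n; x(23)→11·(23−18)≡3=d; q(16)→11·(16−18)≡4=e; d(3)→11·(3−18)≡17=r; c(2)→11·(2−18)≡6=g; y(24)→11·(24−18)≡14=o (all mod 26).

undergo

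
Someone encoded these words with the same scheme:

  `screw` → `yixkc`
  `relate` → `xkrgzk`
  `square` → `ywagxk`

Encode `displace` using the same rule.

This is a Caesar cipher with shift 6.
On displace: d+6=j, i+6=o, s+6=y, p+6=v, l+6=r, a+6=g, c+6=i, e+6=k.

joyvrgik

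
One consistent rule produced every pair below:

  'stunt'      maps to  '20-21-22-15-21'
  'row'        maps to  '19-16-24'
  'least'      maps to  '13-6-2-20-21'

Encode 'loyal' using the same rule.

13-16-26-2-13

s is letter #19 and maps to 20: an offset of 1. Letters become their 1-based position plus 1 (so a→2, b→3, …).
Applying it to loyal: l=12→13, o=15→16, y=25→26, a=1→2, l=12→13.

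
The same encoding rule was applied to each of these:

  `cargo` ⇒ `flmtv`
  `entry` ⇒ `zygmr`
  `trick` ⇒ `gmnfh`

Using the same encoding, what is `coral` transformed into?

Treating letters as 0–25, the rule is x ↦ 23x + 11 (mod 26).
Applying it to coral: c(2)→23·2+11≡5=f; o(14)→23·14+11≡21=v; r(17)→23·17+11≡12=m; a(0)→23·0+11≡11=l; l(11)→23·11+11≡4=e (all mod 26).

fvmle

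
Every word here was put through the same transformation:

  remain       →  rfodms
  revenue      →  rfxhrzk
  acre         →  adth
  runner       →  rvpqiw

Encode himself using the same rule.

In remain: r→r is +0, e→f is +1, m→o is +2, a→d is +3 — the shift increases by 1 each position. Each letter shifts forward by its position index (0, 1, 2, …) — the shift grows by one for each successive letter.
On himself: h+0=h, i+1=j, m+2=o, s+3=v, e+4=i, l+5=q, f+6=l.

hjoviql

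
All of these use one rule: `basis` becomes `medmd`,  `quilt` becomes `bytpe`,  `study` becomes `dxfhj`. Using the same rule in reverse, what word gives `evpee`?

treat

It's a Vigenère-style cipher with numeric key [11,4]: position i shifts by key[i mod 2].
Reversing it on evpee: e−11=t, v−4=r, p−11=e, e−4=a, e−11=t.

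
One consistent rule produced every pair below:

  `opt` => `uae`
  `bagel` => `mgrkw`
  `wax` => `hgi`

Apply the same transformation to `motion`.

xueouy

The shift depends on letter class: consonant p→a is +11, but vowel o→u is +6. Vowels shift forward by 6 and consonants shift forward by 11.
On motion: m(cons)+11=x, o(vowel)+6=u, t(cons)+11=e, i(vowel)+6=o, o(vowel)+6=u, n(cons)+11=y.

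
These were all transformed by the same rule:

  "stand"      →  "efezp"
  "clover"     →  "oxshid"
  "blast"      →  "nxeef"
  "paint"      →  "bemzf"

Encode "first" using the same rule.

rmdef

The shift depends on letter class: consonant s→e is +12, but vowel a→e is +4. The rule splits by letter class: vowels +4, consonants +12.
Applying it to first: f(cons)+12=r, i(vowel)+4=m, r(cons)+12=d, s(cons)+12=e, t(cons)+12=f.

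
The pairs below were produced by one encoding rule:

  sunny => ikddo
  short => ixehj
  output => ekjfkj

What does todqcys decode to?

dynamic

Compare letters: s→i is +16, u→k is +16, n→d is +16 — a constant shift. Every letter moves 16 places later in the alphabet, wrapping around z→a.
Decoding todqcys: t−16=d, o−16=y, d−16=n, q−16=a, c−16=m, y−16=i, s−16=c.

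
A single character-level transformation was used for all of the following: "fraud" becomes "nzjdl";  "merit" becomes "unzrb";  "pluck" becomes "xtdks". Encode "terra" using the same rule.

bnzzj

The rule splits by letter class: vowels +9, consonants +8.
On terra: t(cons)+8=b, e(vowel)+9=n, r(cons)+8=z, r(cons)+8=z, a(vowel)+9=j.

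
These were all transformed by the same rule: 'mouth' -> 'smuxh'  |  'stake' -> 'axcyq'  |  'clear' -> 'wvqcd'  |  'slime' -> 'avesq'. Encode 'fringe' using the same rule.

m(12)→s(18) and o(14)→m(12) fit y≡23x+2 (mod 26); the inverse of 23 mod 26 is 17. Each letter's alphabet position (a=0..z=25) is mapped through 23·x+2 mod 26 — an affine cipher.
On fringe: f(5)→23·5+2≡13=n; r(17)→23·17+2≡3=d; i(8)→23·8+2≡4=e; n(13)→23·13+2≡15=p; g(6)→23·6+2≡10=k; e(4)→23·4+2≡16=q (all mod 26).

ndepkq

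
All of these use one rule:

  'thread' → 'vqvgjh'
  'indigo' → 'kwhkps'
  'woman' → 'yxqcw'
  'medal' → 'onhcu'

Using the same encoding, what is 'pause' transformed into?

A repeating key of period 3 is used — shifts +2, +9, +4 over and over.
Applying it to pause: p+2=r, a+9=j, u+4=y, s+2=u, e+9=n.

rjyun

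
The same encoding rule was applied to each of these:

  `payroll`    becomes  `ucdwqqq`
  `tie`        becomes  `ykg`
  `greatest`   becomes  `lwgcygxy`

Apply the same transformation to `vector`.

aghyqw

The shift depends on letter class: consonant p→u is +5, but vowel a→c is +2. Vowels shift forward by 2 and consonants shift forward by 5.
For vector: v(cons)+5=a, e(vowel)+2=g, c(cons)+5=h, t(cons)+5=y, o(vowel)+2=q, r(cons)+5=w.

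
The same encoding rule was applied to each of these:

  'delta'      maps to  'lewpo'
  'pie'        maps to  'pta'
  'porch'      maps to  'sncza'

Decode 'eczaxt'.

import

The output letters match the input read backwards, each shifted +11: delta reversed is atled. The word is reversed, then every letter is shifted forward by 11.
Undoing it on eczaxt: shift back: e−11=t, c−11=r, z−11=o, a−11=p, x−11=m, t−11=i → tropmi; then reverse → import.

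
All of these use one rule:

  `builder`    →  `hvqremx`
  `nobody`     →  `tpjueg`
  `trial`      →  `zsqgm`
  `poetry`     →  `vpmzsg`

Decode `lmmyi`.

flesh

Shifts by position in builder: pos 0: b→h (+6), pos 1: u→v (+1), pos 2: i→q (+8), pos 3: l→r (+6), pos 4: d→e (+1), pos 5: e→m (+8) — repeating every 3. It's a Vigenère-style cipher with numeric key [6,1,8]: position i shifts by key[i mod 3].
Decoding lmmyi: l−6=f, m−1=l, m−8=e, y−6=s, i−1=h.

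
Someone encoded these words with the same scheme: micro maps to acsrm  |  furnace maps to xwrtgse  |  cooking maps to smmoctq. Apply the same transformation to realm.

regha

Each letter's alphabet position (a=0..z=25) is mapped through 19·x+6 mod 26 — an affine cipher.
For realm: r(17)→19·17+6≡17=r; e(4)→19·4+6≡4=e; a(0)→19·0+6≡6=g; l(11)→19·11+6≡7=h; m(12)→19·12+6≡0=a (all mod 26).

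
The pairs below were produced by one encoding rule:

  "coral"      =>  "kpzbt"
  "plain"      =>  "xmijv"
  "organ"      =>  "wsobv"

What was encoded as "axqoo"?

swing

Shifts by position in coral: pos 0: c→k (+8), pos 1: o→p (+1), pos 2: r→z (+8), pos 3: a→b (+1) — repeating every 2. It's a Vigenère-style cipher with numeric key [8,1]: position i shifts by key[i mod 2].
Decoding axqoo: a−8=s, x−1=w, q−8=i, o−1=n, o−8=g.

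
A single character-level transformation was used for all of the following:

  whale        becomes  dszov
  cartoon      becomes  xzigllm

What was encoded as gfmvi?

tuner

Letters are reflected about the middle of the alphabet (position → 25−position): Atbash.
Decoding gfmvi: g↔t, f↔u, m↔n, v↔e, i↔r.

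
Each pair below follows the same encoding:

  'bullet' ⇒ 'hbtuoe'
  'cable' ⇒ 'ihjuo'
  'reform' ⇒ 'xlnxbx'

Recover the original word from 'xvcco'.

Each letter shifts forward by (position + 6), i.e. 6, 7, 8, … — the shift grows by one for each successive letter.
Decoding xvcco: x−6=r, v−7=o, c−8=u, c−9=t, o−10=e.

route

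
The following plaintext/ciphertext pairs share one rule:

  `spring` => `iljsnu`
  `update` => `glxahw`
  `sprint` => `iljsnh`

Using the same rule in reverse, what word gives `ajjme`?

arrow

s(18)→i(8) and p(15)→l(11) fit y≡25x+0 (mod 26); the inverse of 25 mod 26 is 25. This is an affine cipher: with a=0,…,z=25, each position x becomes (25x+0) mod 26.
Reversing it on ajjme: a(0)→25·(0−0)≡0=a; j(9)→25·(9−0)≡17=r; j(9)→25·(9−0)≡17=r; m(12)→25·(12−0)≡14=o; e(4)→25·(4−0)≡22=w (all mod 26).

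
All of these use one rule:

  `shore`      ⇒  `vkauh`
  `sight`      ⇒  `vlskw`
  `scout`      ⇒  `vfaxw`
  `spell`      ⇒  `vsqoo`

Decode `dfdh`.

It's a Vigenère-style cipher with numeric key [3,3,12]: position i shifts by key[i mod 3].
Undoing it on dfdh: d−3=a, f−3=c, d−12=r, h−3=e.

acre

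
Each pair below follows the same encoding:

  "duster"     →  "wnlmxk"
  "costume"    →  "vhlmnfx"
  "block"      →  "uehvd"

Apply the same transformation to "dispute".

Compare letters: d→w is +19, u→n is +19, s→l is +19 — a constant shift. It's a constant shift of +19 (ROT19).
For dispute: d+19=w, i+19=b, s+19=l, p+19=i, u+19=n, t+19=m, e+19=x.

wblinmx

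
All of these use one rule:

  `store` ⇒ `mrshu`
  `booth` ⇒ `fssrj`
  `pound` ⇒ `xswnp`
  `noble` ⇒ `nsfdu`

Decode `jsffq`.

Each letter's alphabet position (a=0..z=25) is mapped through 5·x+0 mod 26 — an affine cipher.
Reversing it on jsffq: j(9)→21·(9−0)≡7=h; s(18)→21·(18−0)≡14=o; f(5)→21·(5−0)≡1=b; f(5)→21·(5−0)≡1=b; q(16)→21·(16−0)≡24=y (all mod 26).

hobby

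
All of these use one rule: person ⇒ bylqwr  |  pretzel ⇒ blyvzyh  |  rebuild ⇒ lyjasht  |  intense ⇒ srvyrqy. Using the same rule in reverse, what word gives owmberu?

company

p(15)→b(1) and e(4)→y(24) fit y≡5x+4 (mod 26); the inverse of 5 mod 26 is 21. This is an affine cipher: with a=0,…,z=25, each position x becomes (5x+4) mod 26.
Reversing it on owmberu: o(14)→21·(14−4)≡2=c; w(22)→21·(22−4)≡14=o; m(12)→21·(12−4)≡12=m; b(1)→21·(1−4)≡15=p; e(4)→21·(4−4)≡0=a; r(17)→21·(17−4)≡13=n; u(20)→21·(20−4)≡24=y (all mod 26).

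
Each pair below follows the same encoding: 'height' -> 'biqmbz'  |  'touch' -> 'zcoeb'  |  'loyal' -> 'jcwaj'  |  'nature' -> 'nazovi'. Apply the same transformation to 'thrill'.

h(7)→b(1) and e(4)→i(8) fit y≡15x+0 (mod 26); the inverse of 15 mod 26 is 7. Each letter's alphabet position (a=0..z=25) is mapped through 15·x+0 mod 26 — an affine cipher.
On thrill: t(19)→15·19+0≡25=z; h(7)→15·7+0≡1=b; r(17)→15·17+0≡21=v; i(8)→15·8+0≡16=q; l(11)→15·11+0≡9=j; l(11)→15·11+0≡9=j (all mod 26).

zbvqjj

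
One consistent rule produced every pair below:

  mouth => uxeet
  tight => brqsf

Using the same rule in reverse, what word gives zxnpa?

rodeo

In mouth: m→u is +8, o→x is +9, u→e is +10, t→e is +11 — the shift increases by 1 each position. Letter i (0-indexed) is shifted by i+8, so successive shifts are 8, 9, 10, ….
Undoing it on zxnpa: z−8=r, x−9=o, n−10=d, p−11=e, a−12=o.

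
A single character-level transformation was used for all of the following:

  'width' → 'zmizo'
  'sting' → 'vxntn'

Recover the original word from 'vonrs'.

skill

In width: w→z is +3, i→m is +4, d→i is +5, t→z is +6 — the shift increases by 1 each position. Letter i (0-indexed) is shifted by i+3, so successive shifts are 3, 4, 5, ….
Undoing it on vonrs: v−3=s, o−4=k, n−5=i, r−6=l, s−7=l.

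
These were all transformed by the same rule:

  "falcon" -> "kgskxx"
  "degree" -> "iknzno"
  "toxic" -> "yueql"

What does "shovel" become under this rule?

xnvdnv

In falcon: f→k is +5, a→g is +6, l→s is +7, c→k is +8 — the shift increases by 1 each position. Each letter shifts forward by (position + 5), i.e. 5, 6, 7, … — the shift grows by one for each successive letter.
For shovel: s+5=x, h+6=n, o+7=v, v+8=d, e+9=n, l+10=v.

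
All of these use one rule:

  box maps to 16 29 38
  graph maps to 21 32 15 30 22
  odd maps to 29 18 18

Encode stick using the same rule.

33 34 23 17 25

b is letter #2 and maps to 16: an offset of 14. Each letter is replaced by its alphabet position (a=1..z=26) + 14.
For stick: s=19→33, t=20→34, i=9→23, c=3→17, k=11→25.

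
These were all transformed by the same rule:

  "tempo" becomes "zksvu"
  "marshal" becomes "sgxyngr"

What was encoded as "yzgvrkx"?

Compare letters: t→z is +6, e→k is +6, m→s is +6 — a constant shift. Every letter moves 6 places later in the alphabet, wrapping around z→a.
Reversing it on yzgvrkx: y−6=s, z−6=t, g−6=a, v−6=p, r−6=l, k−6=e, x−6=r.

stapler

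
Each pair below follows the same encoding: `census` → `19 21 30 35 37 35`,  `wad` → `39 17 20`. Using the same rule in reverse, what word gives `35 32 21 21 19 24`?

speech

c is letter #3 and maps to 19: an offset of 16. The number is (letter's place in the alphabet, a=1) + 16.
Reversing it on 35 32 21 21 19 24: 35→(35−16)÷1=19=s, 32→(32−16)÷1=16=p, 21→(21−16)÷1=5=e, 21→(21−16)÷1=5=e, 19→(19−16)÷1=3=c, 24→(24−16)÷1=8=h.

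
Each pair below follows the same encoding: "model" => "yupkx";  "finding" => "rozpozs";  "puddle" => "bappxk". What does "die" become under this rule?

pok

The shift depends on letter class: consonant m→y is +12, but vowel o→u is +6. The rule splits by letter class: vowels +6, consonants +12.
For die: d(cons)+12=p, i(vowel)+6=o, e(vowel)+6=k.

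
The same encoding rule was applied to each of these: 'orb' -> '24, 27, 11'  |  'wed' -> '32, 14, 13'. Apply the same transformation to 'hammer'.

17, 10, 22, 22, 14, 27

The number is (letter's place in the alphabet, a=1) + 9.
On hammer: h=8→17, a=1→10, m=13→22, m=13→22, e=5→14, r=18→27.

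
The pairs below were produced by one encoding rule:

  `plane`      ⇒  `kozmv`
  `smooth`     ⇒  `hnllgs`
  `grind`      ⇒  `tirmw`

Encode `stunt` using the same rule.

Letters are reflected about the middle of the alphabet (position → 25−position): Atbash.
Applying it to stunt: s↔h, t↔g, u↔f, n↔m, t↔g.

hgfmg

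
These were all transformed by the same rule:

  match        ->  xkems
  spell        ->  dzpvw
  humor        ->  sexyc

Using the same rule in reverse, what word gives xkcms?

march

A repeating key of period 2 is used — shifts +11, +10 over and over.
Undoing it on xkcms: x−11=m, k−10=a, c−11=r, m−10=c, s−11=h.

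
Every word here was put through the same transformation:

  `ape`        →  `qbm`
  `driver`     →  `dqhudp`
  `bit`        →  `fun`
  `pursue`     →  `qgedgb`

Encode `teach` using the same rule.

The output letters match the input read backwards, each shifted +12: ape reversed is epa. The word is reversed, then every letter is shifted forward by 12.
Applying it to teach: reverse → hcaet; then shift: h+12=t, c+12=o, a+12=m, e+12=q, t+12=f.

tomqf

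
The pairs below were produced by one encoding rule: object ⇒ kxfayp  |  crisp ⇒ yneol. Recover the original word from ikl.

Compare letters: o→k is +22, b→x is +22, j→f is +22 — a constant shift. It's a constant shift of +22 (ROT22).
Reversing it on ikl: i−22=m, k−22=o, l−22=p.

mop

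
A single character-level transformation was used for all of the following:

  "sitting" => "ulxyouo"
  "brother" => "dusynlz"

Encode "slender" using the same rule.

uoisjlz

Each letter shifts forward by (position + 2), i.e. 2, 3, 4, … — the shift grows by one for each successive letter.
On slender: s+2=u, l+3=o, e+4=i, n+5=s, d+6=j, e+7=l, r+8=z.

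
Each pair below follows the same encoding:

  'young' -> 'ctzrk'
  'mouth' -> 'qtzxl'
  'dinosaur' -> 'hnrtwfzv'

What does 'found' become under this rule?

jtzrh

Two shifts are in play — +5 for a/e/i/o/u, +4 for every other letter.
On found: f(cons)+4=j, o(vowel)+5=t, u(vowel)+5=z, n(cons)+4=r, d(cons)+4=h.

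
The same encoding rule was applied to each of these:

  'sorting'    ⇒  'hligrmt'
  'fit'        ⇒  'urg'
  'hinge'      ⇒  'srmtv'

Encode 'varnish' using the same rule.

ezimrhs

Letters are reflected about the middle of the alphabet (position → 25−position): Atbash.
On varnish: v↔e, a↔z, r↔i, n↔m, i↔r, s↔h, h↔s.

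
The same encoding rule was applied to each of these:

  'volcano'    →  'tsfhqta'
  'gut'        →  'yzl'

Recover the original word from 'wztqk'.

flour

The word is reversed, then every letter is shifted forward by 5.
Reversing it on wztqk: shift back: w−5=r, z−5=u, t−5=o, q−5=l, k−5=f → ruolf; then reverse → flour.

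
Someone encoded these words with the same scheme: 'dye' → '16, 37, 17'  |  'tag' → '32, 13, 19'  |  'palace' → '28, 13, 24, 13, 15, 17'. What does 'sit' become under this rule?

d is letter #4 and maps to 16: an offset of 12. Letters become their 1-based position plus 12 (so a→13, b→14, …).
On sit: s=19→31, i=9→21, t=20→32.

31, 21, 32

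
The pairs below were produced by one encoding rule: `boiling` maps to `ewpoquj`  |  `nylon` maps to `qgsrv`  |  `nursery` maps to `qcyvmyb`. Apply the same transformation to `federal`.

It's a Vigenère-style cipher with numeric key [3,8,7]: position i shifts by key[i mod 3].
Applying it to federal: f+3=i, e+8=m, d+7=k, e+3=h, r+8=z, a+7=h, l+3=o.

imkhzho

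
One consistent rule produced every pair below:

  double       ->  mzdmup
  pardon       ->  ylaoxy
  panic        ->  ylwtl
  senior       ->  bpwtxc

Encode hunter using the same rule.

qfwenc

Shifts by position in double: pos 0: d→m (+9), pos 1: o→z (+11), pos 2: u→d (+9), pos 3: b→m (+11) — repeating every 2. A repeating key of period 2 is used — shifts +9, +11 over and over.
For hunter: h+9=q, u+11=f, n+9=w, t+11=e, e+9=n, r+11=c.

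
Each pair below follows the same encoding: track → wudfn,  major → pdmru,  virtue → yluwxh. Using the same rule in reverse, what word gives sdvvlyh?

Every letter moves 3 places later in the alphabet, wrapping around z→a.
Decoding sdvvlyh: s−3=p, d−3=a, v−3=s, v−3=s, l−3=i, y−3=v, h−3=e.

passive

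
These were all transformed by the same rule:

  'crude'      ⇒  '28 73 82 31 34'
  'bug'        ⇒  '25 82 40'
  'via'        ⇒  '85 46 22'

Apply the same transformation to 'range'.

With a=1..z=26, the number is 3·pos + 19.
Applying it to range: r=18→73, a=1→22, n=14→61, g=7→40, e=5→34.

73 22 61 40 34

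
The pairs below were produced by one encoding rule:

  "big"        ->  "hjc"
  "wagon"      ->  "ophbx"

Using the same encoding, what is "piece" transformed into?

The output letters match the input read backwards, each shifted +1: big reversed is gib. Read the word backwards and shift each letter +1.
For piece: reverse → eceip; then shift: e+1=f, c+1=d, e+1=f, i+1=j, p+1=q.

fdfjq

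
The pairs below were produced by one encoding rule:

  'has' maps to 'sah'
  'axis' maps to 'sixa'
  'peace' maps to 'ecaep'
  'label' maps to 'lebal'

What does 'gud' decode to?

The output letters match the input read backwards: has reversed is sah. The word is simply reversed.
Reversing it on gud: then reverse → dug.

dug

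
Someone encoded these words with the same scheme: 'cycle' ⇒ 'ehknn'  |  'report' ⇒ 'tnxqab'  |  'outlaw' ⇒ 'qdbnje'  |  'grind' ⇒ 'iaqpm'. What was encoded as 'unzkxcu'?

Shifts by position in cycle: pos 0: c→e (+2), pos 1: y→h (+9), pos 2: c→k (+8), pos 3: l→n (+2), pos 4: e→n (+9) — repeating every 3. A repeating key of period 3 is used — shifts +2, +9, +8 over and over.
Reversing it on unzkxcu: u−2=s, n−9=e, z−8=r, k−2=i, x−9=o, c−8=u, u−2=s.

serious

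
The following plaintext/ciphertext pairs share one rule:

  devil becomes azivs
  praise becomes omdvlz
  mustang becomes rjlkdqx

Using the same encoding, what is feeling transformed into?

yzzsvqx

d(3)→a(0) and e(4)→z(25) fit y≡25x+3 (mod 26); the inverse of 25 mod 26 is 25. Each letter's alphabet position (a=0..z=25) is mapped through 25·x+3 mod 26 — an affine cipher.
On feeling: f(5)→25·5+3≡24=y; e(4)→25·4+3≡25=z; e(4)→25·4+3≡25=z; l(11)→25·11+3≡18=s; i(8)→25·8+3≡21=v; n(13)→25·13+3≡16=q; g(6)→25·6+3≡23=x (all mod 26).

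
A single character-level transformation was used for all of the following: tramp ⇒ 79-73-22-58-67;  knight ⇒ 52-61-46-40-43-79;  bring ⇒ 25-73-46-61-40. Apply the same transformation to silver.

t(#20)→79 and r(#18)→73: differences scale by 3, so n = 3·pos + 19. With a=1..z=26, the number is 3·pos + 19.
Applying it to silver: s=19→76, i=9→46, l=12→55, v=22→85, e=5→34, r=18→73.

76-46-55-85-34-73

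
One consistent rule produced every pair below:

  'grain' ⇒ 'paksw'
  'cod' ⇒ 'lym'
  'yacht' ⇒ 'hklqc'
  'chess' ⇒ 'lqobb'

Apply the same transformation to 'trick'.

Vowels shift forward by 10 and consonants shift forward by 9.
On trick: t(cons)+9=c, r(cons)+9=a, i(vowel)+10=s, c(cons)+9=l, k(cons)+9=t.

caslt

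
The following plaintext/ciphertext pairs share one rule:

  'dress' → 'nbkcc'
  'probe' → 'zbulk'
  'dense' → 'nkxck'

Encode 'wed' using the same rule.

Two shifts are in play — +6 for a/e/i/o/u, +10 for every other letter.
On wed: w(cons)+10=g, e(vowel)+6=k, d(cons)+10=n.

gkn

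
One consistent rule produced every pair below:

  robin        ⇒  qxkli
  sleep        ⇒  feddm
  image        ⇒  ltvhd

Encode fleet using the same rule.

Each letter's alphabet position (a=0..z=25) is mapped through 15·x+21 mod 26 — an affine cipher.
For fleet: f(5)→15·5+21≡18=s; l(11)→15·11+21≡4=e; e(4)→15·4+21≡3=d; e(4)→15·4+21≡3=d; t(19)→15·19+21≡20=u (all mod 26).

seddu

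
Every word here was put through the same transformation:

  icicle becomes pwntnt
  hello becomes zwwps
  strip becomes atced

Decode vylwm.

blank

The output letters match the input read backwards, each shifted +11: icicle reversed is elcici. The word is reversed, then every letter is shifted forward by 11.
Decoding vylwm: shift back: v−11=k, y−11=n, l−11=a, w−11=l, m−11=b → knalb; then reverse → blank.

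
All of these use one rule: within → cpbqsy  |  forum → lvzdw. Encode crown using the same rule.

iywfx

In within: w→c is +6, i→p is +7, t→b is +8, h→q is +9 — the shift increases by 1 each position. The shift increases by 1 at each position, starting from +6: 6, 7, 8, ….
For crown: c+6=i, r+7=y, o+8=w, w+9=f, n+10=x.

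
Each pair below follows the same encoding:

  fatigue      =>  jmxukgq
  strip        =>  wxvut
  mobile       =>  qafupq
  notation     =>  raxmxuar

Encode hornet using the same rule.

Two shifts are in play — +12 for a/e/i/o/u, +4 for every other letter.
For hornet: h(cons)+4=l, o(vowel)+12=a, r(cons)+4=v, n(cons)+4=r, e(vowel)+12=q, t(cons)+4=x.

lavrqx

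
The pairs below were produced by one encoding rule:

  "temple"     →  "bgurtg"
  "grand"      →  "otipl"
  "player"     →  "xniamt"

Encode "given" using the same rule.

okdgv

Shifts by position in temple: pos 0: t→b (+8), pos 1: e→g (+2), pos 2: m→u (+8), pos 3: p→r (+2) — repeating every 2. It's a Vigenère-style cipher with numeric key [8,2]: position i shifts by key[i mod 2].
Applying it to given: g+8=o, i+2=k, v+8=d, e+2=g, n+8=v.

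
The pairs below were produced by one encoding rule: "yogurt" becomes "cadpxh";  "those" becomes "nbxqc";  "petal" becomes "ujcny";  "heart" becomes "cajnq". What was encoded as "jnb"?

The output letters match the input read backwards, each shifted +9: yogurt reversed is trugoy. Two steps: reverse the string, then apply a Caesar shift of +9.
Decoding jnb: shift back: j−9=a, n−9=e, b−9=s → aes; then reverse → sea.

sea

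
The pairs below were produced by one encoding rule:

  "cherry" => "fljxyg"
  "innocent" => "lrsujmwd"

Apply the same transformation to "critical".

fvnzpkjv

In cherry: c→f is +3, h→l is +4, e→j is +5, r→x is +6 — the shift increases by 1 each position. Each letter shifts forward by (position + 3), i.e. 3, 4, 5, … — the shift grows by one for each successive letter.
On critical: c+3=f, r+4=v, i+5=n, t+6=z, i+7=p, c+8=k, a+9=j, l+10=v.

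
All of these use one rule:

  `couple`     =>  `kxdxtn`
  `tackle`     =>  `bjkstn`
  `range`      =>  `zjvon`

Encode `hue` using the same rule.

pdn

The shift depends on letter class: consonant c→k is +8, but vowel o→x is +9. The rule splits by letter class: vowels +9, consonants +8.
Applying it to hue: h(cons)+8=p, u(vowel)+9=d, e(vowel)+9=n.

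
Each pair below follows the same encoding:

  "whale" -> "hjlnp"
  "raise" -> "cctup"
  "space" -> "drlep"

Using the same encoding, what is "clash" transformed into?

nnlus

It's a Vigenère-style cipher with numeric key [11,2]: position i shifts by key[i mod 2].
For clash: c+11=n, l+2=n, a+11=l, s+2=u, h+11=s.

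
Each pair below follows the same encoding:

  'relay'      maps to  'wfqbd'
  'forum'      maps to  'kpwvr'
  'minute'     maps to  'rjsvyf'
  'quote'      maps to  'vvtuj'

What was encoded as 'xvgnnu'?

submit

Shifts by position in relay: pos 0: r→w (+5), pos 1: e→f (+1), pos 2: l→q (+5), pos 3: a→b (+1) — repeating every 2. It's a Vigenère-style cipher with numeric key [5,1]: position i shifts by key[i mod 2].
Reversing it on xvgnnu: x−5=s, v−1=u, g−5=b, n−1=m, n−5=i, u−1=t.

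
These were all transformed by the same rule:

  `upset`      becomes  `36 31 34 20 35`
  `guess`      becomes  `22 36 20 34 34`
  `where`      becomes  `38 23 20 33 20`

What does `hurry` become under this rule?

23 36 33 33 40

u is letter #21 and maps to 36: an offset of 15. Letters become their 1-based position plus 15 (so a→16, b→17, …).
On hurry: h=8→23, u=21→36, r=18→33, r=18→33, y=25→40.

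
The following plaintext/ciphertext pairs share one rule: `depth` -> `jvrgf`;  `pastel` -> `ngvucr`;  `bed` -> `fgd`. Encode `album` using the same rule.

The output letters match the input read backwards, each shifted +2: depth reversed is htped. The word is reversed, then every letter is shifted forward by 2.
For album: reverse → mubla; then shift: m+2=o, u+2=w, b+2=d, l+2=n, a+2=c.

owdnc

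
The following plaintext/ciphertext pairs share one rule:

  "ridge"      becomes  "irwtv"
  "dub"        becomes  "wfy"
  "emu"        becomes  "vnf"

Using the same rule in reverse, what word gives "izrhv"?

raise

Each pair mirrors across the alphabet (r↔i, i↔r, d↔w): positions sum to 25. Letters are reflected about the middle of the alphabet (position → 25−position): Atbash.
Undoing it on izrhv: i↔r, z↔a, r↔i, h↔s, v↔e.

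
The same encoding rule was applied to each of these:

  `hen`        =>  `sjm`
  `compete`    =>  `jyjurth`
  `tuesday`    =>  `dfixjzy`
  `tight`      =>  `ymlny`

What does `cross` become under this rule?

xxtwh

Two steps: reverse the string, then apply a Caesar shift of +5.
For cross: reverse → ssorc; then shift: s+5=x, s+5=x, o+5=t, r+5=w, c+5=h.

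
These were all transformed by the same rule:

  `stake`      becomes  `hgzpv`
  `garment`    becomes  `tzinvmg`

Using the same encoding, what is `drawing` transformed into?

wizdrmt

Each pair mirrors across the alphabet (s↔h, t↔g, a↔z): positions sum to 25. This is the alphabet-reversal cipher (Atbash): a becomes z, b becomes y, etc.
On drawing: d↔w, r↔i, a↔z, w↔d, i↔r, n↔m, g↔t.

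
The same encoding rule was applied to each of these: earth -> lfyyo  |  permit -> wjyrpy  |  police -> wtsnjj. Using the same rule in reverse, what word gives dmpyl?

Shifts by position in earth: pos 0: e→l (+7), pos 1: a→f (+5), pos 2: r→y (+7), pos 3: t→y (+5) — repeating every 2. It's a Vigenère-style cipher with numeric key [7,5]: position i shifts by key[i mod 2].
Undoing it on dmpyl: d−7=w, m−5=h, p−7=i, y−5=t, l−7=e.

white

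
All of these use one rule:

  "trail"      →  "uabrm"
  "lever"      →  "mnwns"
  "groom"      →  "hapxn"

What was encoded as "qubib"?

plaza

Shifts by position in trail: pos 0: t→u (+1), pos 1: r→a (+9), pos 2: a→b (+1), pos 3: i→r (+9) — repeating every 2. A repeating key of period 2 is used — shifts +1, +9 over and over.
Reversing it on qubib: q−1=p, u−9=l, b−1=a, i−9=z, b−1=a.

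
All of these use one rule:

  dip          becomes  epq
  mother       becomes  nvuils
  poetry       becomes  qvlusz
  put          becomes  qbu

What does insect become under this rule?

The shift depends on letter class: consonant d→e is +1, but vowel i→p is +7. Two shifts are in play — +7 for a/e/i/o/u, +1 for every other letter.
Applying it to insect: i(vowel)+7=p, n(cons)+1=o, s(cons)+1=t, e(vowel)+7=l, c(cons)+1=d, t(cons)+1=u.

potldu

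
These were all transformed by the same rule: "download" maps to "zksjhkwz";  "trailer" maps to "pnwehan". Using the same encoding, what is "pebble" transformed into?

laxxha

Compare letters: d→z is +22, o→k is +22, w→s is +22 — a constant shift. Every letter moves 22 places later in the alphabet, wrapping around z→a.
On pebble: p+22=l, e+22=a, b+22=x, b+22=x, l+22=h, e+22=a.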